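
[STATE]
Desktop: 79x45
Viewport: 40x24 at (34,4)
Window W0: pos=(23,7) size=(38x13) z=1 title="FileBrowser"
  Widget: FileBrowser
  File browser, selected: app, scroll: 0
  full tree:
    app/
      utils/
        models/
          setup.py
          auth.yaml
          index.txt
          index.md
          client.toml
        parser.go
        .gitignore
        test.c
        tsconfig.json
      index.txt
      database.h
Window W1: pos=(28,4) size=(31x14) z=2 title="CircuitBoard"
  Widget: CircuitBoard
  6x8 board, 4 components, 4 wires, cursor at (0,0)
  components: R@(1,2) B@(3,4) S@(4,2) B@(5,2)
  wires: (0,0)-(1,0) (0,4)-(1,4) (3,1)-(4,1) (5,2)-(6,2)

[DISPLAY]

━━━━━━━━━━━━━━━━━━━━━━━━┓               
uitBoard                ┃               
────────────────────────┨               
1 2 3 4 5               ┃━┓             
]              ·        ┃ ┃             
               │        ┃─┨             
       R       ·        ┃ ┃             
                        ┃ ┃             
                        ┃ ┃             
                        ┃ ┃             
   ·           B        ┃ ┃             
   │                    ┃ ┃             
   ·   S                ┃ ┃             
━━━━━━━━━━━━━━━━━━━━━━━━┛ ┃             
                          ┃             
━━━━━━━━━━━━━━━━━━━━━━━━━━┛             
                                        
                                        
                                        
                                        
                                        
                                        
                                        
                                        


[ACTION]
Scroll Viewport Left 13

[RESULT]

       ┏━━━━━━━━━━━━━━━━━━━━━━━━━━━━━┓  
       ┃ CircuitBoard                ┃  
       ┠─────────────────────────────┨  
  ┏━━━━┃   0 1 2 3 4 5               ┃━┓
  ┃ Fil┃0  [.]              ·        ┃ ┃
  ┠────┃    │               │        ┃─┨
  ┃> [-┃1   ·       R       ·        ┃ ┃
  ┃    ┃                             ┃ ┃
  ┃    ┃2                            ┃ ┃
  ┃    ┃                             ┃ ┃
  ┃    ┃3       ·           B        ┃ ┃
  ┃    ┃        │                    ┃ ┃
  ┃    ┃4       ·   S                ┃ ┃
  ┃    ┗━━━━━━━━━━━━━━━━━━━━━━━━━━━━━┛ ┃
  ┃                                    ┃
  ┗━━━━━━━━━━━━━━━━━━━━━━━━━━━━━━━━━━━━┛
                                        
                                        
                                        
                                        
                                        
                                        
                                        
                                        


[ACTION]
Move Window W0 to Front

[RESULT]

       ┏━━━━━━━━━━━━━━━━━━━━━━━━━━━━━┓  
       ┃ CircuitBoard                ┃  
       ┠─────────────────────────────┨  
  ┏━━━━━━━━━━━━━━━━━━━━━━━━━━━━━━━━━━━━┓
  ┃ FileBrowser                        ┃
  ┠────────────────────────────────────┨
  ┃> [-] app/                          ┃
  ┃    [+] utils/                      ┃
  ┃    index.txt                       ┃
  ┃    database.h                      ┃
  ┃                                    ┃
  ┃                                    ┃
  ┃                                    ┃
  ┃                                    ┃
  ┃                                    ┃
  ┗━━━━━━━━━━━━━━━━━━━━━━━━━━━━━━━━━━━━┛
                                        
                                        
                                        
                                        
                                        
                                        
                                        
                                        


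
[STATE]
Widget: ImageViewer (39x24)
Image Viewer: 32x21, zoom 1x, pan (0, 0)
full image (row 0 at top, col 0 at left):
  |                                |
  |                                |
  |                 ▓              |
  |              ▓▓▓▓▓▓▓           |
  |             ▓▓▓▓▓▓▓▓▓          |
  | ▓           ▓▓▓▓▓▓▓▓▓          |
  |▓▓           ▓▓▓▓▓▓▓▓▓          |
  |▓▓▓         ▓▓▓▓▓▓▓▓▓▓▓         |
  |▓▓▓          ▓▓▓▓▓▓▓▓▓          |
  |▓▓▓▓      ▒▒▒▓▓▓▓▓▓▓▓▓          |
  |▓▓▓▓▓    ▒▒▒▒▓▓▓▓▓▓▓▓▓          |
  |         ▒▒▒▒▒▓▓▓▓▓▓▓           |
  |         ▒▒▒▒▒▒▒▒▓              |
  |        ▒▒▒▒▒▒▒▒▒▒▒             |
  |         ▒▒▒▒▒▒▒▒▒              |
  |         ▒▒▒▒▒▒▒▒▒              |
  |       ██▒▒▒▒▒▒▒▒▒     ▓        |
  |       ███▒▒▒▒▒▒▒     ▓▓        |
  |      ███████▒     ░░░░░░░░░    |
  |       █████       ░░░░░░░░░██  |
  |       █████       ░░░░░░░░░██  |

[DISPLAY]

                                       
                                       
                 ▓                     
              ▓▓▓▓▓▓▓                  
             ▓▓▓▓▓▓▓▓▓                 
 ▓           ▓▓▓▓▓▓▓▓▓                 
▓▓           ▓▓▓▓▓▓▓▓▓                 
▓▓▓         ▓▓▓▓▓▓▓▓▓▓▓                
▓▓▓          ▓▓▓▓▓▓▓▓▓                 
▓▓▓▓      ▒▒▒▓▓▓▓▓▓▓▓▓                 
▓▓▓▓▓    ▒▒▒▒▓▓▓▓▓▓▓▓▓                 
         ▒▒▒▒▒▓▓▓▓▓▓▓                  
         ▒▒▒▒▒▒▒▒▓                     
        ▒▒▒▒▒▒▒▒▒▒▒                    
         ▒▒▒▒▒▒▒▒▒                     
         ▒▒▒▒▒▒▒▒▒                     
       ██▒▒▒▒▒▒▒▒▒     ▓               
       ███▒▒▒▒▒▒▒     ▓▓               
      ███████▒     ░░░░░░░░░           
       █████       ░░░░░░░░░██         
       █████       ░░░░░░░░░██         
                                       
                                       
                                       


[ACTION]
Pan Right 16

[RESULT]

                                       
                                       
 ▓                                     
▓▓▓▓▓                                  
▓▓▓▓▓▓                                 
▓▓▓▓▓▓                                 
▓▓▓▓▓▓                                 
▓▓▓▓▓▓▓                                
▓▓▓▓▓▓                                 
▓▓▓▓▓▓                                 
▓▓▓▓▓▓                                 
▓▓▓▓▓                                  
▒▓                                     
▒▒▒                                    
▒▒                                     
▒▒                                     
▒▒     ▓                               
▒     ▓▓                               
   ░░░░░░░░░                           
   ░░░░░░░░░██                         
   ░░░░░░░░░██                         
                                       
                                       
                                       


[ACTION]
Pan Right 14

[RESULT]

                                       
                                       
                                       
                                       
                                       
                                       
                                       
                                       
                                       
                                       
                                       
                                       
                                       
                                       
                                       
                                       
                                       
                                       
                                       
                                       
                                       
                                       
                                       
                                       


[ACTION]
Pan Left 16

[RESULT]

                                       
                                       
   ▓                                   
▓▓▓▓▓▓▓                                
▓▓▓▓▓▓▓▓                               
▓▓▓▓▓▓▓▓                               
▓▓▓▓▓▓▓▓                               
▓▓▓▓▓▓▓▓▓                              
▓▓▓▓▓▓▓▓                               
▓▓▓▓▓▓▓▓                               
▓▓▓▓▓▓▓▓                               
▓▓▓▓▓▓▓                                
▒▒▒▓                                   
▒▒▒▒▒                                  
▒▒▒▒                                   
▒▒▒▒                                   
▒▒▒▒     ▓                             
▒▒▒     ▓▓                             
     ░░░░░░░░░                         
     ░░░░░░░░░██                       
     ░░░░░░░░░██                       
                                       
                                       
                                       


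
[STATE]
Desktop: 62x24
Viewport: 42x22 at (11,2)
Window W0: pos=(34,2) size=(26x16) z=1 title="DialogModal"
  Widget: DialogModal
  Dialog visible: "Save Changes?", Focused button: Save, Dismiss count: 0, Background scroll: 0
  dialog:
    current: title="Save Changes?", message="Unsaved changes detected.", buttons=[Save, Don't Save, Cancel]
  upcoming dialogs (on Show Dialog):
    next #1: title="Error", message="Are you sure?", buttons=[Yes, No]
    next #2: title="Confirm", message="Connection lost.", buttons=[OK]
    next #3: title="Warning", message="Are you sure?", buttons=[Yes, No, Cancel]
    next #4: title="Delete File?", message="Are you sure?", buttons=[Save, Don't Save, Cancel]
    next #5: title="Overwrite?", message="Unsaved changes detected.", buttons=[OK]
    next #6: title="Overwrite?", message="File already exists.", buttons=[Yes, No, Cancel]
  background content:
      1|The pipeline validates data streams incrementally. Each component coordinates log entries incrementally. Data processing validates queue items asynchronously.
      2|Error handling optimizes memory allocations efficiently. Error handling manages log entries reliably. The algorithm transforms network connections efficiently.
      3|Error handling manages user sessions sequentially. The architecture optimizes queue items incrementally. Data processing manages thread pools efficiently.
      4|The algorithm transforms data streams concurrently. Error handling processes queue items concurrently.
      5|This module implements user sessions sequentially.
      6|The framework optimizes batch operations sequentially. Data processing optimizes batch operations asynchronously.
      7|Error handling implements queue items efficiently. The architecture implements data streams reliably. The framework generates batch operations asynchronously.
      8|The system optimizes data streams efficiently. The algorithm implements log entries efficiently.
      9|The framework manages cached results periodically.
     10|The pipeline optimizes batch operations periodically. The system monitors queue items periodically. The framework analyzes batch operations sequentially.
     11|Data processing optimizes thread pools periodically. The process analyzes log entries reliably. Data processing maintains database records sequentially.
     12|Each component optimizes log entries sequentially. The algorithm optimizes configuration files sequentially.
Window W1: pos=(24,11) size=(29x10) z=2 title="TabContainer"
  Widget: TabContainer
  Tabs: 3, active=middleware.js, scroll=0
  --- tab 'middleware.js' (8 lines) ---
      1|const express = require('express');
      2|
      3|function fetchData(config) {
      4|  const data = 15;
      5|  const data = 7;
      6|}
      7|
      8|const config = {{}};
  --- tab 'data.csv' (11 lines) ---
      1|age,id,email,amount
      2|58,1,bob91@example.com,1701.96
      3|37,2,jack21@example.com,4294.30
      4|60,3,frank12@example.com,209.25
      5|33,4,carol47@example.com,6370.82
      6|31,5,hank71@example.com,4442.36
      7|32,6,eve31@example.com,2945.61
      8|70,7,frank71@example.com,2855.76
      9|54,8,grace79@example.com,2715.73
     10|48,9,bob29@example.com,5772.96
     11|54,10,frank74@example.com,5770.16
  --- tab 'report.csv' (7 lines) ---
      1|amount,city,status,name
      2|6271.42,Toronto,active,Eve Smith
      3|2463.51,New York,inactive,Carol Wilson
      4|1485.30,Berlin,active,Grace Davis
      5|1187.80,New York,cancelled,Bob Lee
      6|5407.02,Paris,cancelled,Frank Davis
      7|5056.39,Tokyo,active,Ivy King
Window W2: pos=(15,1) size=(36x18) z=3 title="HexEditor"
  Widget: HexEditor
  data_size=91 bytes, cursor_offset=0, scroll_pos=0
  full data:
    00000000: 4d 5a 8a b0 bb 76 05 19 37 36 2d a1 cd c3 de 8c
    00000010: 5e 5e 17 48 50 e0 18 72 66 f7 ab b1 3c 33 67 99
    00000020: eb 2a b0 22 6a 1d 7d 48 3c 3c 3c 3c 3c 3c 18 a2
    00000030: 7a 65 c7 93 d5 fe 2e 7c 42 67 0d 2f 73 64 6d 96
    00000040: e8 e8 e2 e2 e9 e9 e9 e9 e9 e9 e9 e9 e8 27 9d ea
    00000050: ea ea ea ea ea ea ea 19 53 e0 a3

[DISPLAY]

    ┃ HexEditor                        ┃━━
    ┠──────────────────────────────────┨  
    ┃00000000  4D 5a 8a b0 bb 76 05 19 ┃──
    ┃00000010  5e 5e 17 48 50 e0 18 72 ┃id
    ┃00000020  eb 2a b0 22 6a 1d 7d 48 ┃pt
    ┃00000030  7a 65 c7 93 d5 fe 2e 7c ┃an
    ┃00000040  e8 e8 e2 e2 e9 e9 e9 e9 ┃──
    ┃00000050  ea ea ea ea ea ea ea 19 ┃s?
    ┃                                  ┃es
    ┃                                  ┃━┓
    ┃                                  ┃ ┃
    ┃                                  ┃─┨
    ┃                                  ┃│┃
    ┃                                  ┃─┃
    ┃                                  ┃x┃
    ┃                                  ┃ ┃
    ┗━━━━━━━━━━━━━━━━━━━━━━━━━━━━━━━━━━┛ ┃
             ┃  const data = 15;         ┃
             ┗━━━━━━━━━━━━━━━━━━━━━━━━━━━┛
                                          
                                          
                                          


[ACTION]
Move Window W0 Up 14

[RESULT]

    ┃ HexEditor                        ┃──
    ┠──────────────────────────────────┨id
    ┃00000000  4D 5a 8a b0 bb 76 05 19 ┃pt
    ┃00000010  5e 5e 17 48 50 e0 18 72 ┃an
    ┃00000020  eb 2a b0 22 6a 1d 7d 48 ┃──
    ┃00000030  7a 65 c7 93 d5 fe 2e 7c ┃s?
    ┃00000040  e8 e8 e2 e2 e9 e9 e9 e9 ┃es
    ┃00000050  ea ea ea ea ea ea ea 19 ┃ S
    ┃                                  ┃──
    ┃                                  ┃━┓
    ┃                                  ┃ ┃
    ┃                                  ┃─┨
    ┃                                  ┃│┃
    ┃                                  ┃─┃
    ┃                                  ┃x┃
    ┃                                  ┃ ┃
    ┗━━━━━━━━━━━━━━━━━━━━━━━━━━━━━━━━━━┛ ┃
             ┃  const data = 15;         ┃
             ┗━━━━━━━━━━━━━━━━━━━━━━━━━━━┛
                                          
                                          
                                          


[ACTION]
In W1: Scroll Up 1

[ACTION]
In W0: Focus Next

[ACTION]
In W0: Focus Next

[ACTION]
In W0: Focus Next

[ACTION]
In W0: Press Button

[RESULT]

    ┃ HexEditor                        ┃──
    ┠──────────────────────────────────┨id
    ┃00000000  4D 5a 8a b0 bb 76 05 19 ┃pt
    ┃00000010  5e 5e 17 48 50 e0 18 72 ┃an
    ┃00000020  eb 2a b0 22 6a 1d 7d 48 ┃an
    ┃00000030  7a 65 c7 93 d5 fe 2e 7c ┃em
    ┃00000040  e8 e8 e2 e2 e9 e9 e9 e9 ┃ti
    ┃00000050  ea ea ea ea ea ea ea 19 ┃mp
    ┃                                  ┃iz
    ┃                                  ┃━┓
    ┃                                  ┃ ┃
    ┃                                  ┃─┨
    ┃                                  ┃│┃
    ┃                                  ┃─┃
    ┃                                  ┃x┃
    ┃                                  ┃ ┃
    ┗━━━━━━━━━━━━━━━━━━━━━━━━━━━━━━━━━━┛ ┃
             ┃  const data = 15;         ┃
             ┗━━━━━━━━━━━━━━━━━━━━━━━━━━━┛
                                          
                                          
                                          


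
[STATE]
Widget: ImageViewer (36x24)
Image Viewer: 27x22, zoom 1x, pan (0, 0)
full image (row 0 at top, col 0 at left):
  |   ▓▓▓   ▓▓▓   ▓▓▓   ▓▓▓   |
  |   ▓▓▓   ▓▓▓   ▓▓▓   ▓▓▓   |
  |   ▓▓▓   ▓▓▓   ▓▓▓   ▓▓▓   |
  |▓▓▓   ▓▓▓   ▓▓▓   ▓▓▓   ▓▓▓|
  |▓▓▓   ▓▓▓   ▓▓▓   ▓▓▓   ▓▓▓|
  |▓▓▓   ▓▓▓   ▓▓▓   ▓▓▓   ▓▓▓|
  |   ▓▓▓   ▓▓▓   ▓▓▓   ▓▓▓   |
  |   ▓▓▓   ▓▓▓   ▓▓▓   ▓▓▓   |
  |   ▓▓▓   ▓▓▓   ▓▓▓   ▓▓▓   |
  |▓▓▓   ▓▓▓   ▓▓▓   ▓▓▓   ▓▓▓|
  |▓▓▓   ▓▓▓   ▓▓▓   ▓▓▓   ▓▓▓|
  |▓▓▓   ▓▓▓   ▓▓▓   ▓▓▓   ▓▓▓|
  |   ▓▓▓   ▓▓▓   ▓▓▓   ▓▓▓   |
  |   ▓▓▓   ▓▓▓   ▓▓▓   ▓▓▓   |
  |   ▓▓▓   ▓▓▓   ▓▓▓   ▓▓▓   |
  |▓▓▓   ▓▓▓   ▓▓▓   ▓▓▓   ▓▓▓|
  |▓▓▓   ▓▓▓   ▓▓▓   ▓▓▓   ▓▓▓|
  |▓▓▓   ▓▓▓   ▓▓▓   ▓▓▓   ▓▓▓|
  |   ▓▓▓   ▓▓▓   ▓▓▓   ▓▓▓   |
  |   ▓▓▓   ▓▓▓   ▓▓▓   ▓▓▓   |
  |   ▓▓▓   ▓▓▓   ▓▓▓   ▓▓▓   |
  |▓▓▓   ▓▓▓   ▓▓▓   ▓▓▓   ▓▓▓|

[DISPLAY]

   ▓▓▓   ▓▓▓   ▓▓▓   ▓▓▓            
   ▓▓▓   ▓▓▓   ▓▓▓   ▓▓▓            
   ▓▓▓   ▓▓▓   ▓▓▓   ▓▓▓            
▓▓▓   ▓▓▓   ▓▓▓   ▓▓▓   ▓▓▓         
▓▓▓   ▓▓▓   ▓▓▓   ▓▓▓   ▓▓▓         
▓▓▓   ▓▓▓   ▓▓▓   ▓▓▓   ▓▓▓         
   ▓▓▓   ▓▓▓   ▓▓▓   ▓▓▓            
   ▓▓▓   ▓▓▓   ▓▓▓   ▓▓▓            
   ▓▓▓   ▓▓▓   ▓▓▓   ▓▓▓            
▓▓▓   ▓▓▓   ▓▓▓   ▓▓▓   ▓▓▓         
▓▓▓   ▓▓▓   ▓▓▓   ▓▓▓   ▓▓▓         
▓▓▓   ▓▓▓   ▓▓▓   ▓▓▓   ▓▓▓         
   ▓▓▓   ▓▓▓   ▓▓▓   ▓▓▓            
   ▓▓▓   ▓▓▓   ▓▓▓   ▓▓▓            
   ▓▓▓   ▓▓▓   ▓▓▓   ▓▓▓            
▓▓▓   ▓▓▓   ▓▓▓   ▓▓▓   ▓▓▓         
▓▓▓   ▓▓▓   ▓▓▓   ▓▓▓   ▓▓▓         
▓▓▓   ▓▓▓   ▓▓▓   ▓▓▓   ▓▓▓         
   ▓▓▓   ▓▓▓   ▓▓▓   ▓▓▓            
   ▓▓▓   ▓▓▓   ▓▓▓   ▓▓▓            
   ▓▓▓   ▓▓▓   ▓▓▓   ▓▓▓            
▓▓▓   ▓▓▓   ▓▓▓   ▓▓▓   ▓▓▓         
                                    
                                    


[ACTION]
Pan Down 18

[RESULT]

   ▓▓▓   ▓▓▓   ▓▓▓   ▓▓▓            
   ▓▓▓   ▓▓▓   ▓▓▓   ▓▓▓            
   ▓▓▓   ▓▓▓   ▓▓▓   ▓▓▓            
▓▓▓   ▓▓▓   ▓▓▓   ▓▓▓   ▓▓▓         
                                    
                                    
                                    
                                    
                                    
                                    
                                    
                                    
                                    
                                    
                                    
                                    
                                    
                                    
                                    
                                    
                                    
                                    
                                    
                                    


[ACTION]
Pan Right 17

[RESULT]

▓   ▓▓▓                             
▓   ▓▓▓                             
▓   ▓▓▓                             
 ▓▓▓   ▓▓▓                          
                                    
                                    
                                    
                                    
                                    
                                    
                                    
                                    
                                    
                                    
                                    
                                    
                                    
                                    
                                    
                                    
                                    
                                    
                                    
                                    


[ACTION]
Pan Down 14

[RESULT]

                                    
                                    
                                    
                                    
                                    
                                    
                                    
                                    
                                    
                                    
                                    
                                    
                                    
                                    
                                    
                                    
                                    
                                    
                                    
                                    
                                    
                                    
                                    
                                    


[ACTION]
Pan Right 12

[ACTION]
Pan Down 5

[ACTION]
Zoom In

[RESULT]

 ▓▓▓▓▓▓      ▓▓▓▓▓▓                 
 ▓▓▓▓▓▓      ▓▓▓▓▓▓                 
 ▓▓▓▓▓▓      ▓▓▓▓▓▓                 
 ▓▓▓▓▓▓      ▓▓▓▓▓▓                 
 ▓▓▓▓▓▓      ▓▓▓▓▓▓                 
▓      ▓▓▓▓▓▓      ▓▓▓▓▓▓           
▓      ▓▓▓▓▓▓      ▓▓▓▓▓▓           
                                    
                                    
                                    
                                    
                                    
                                    
                                    
                                    
                                    
                                    
                                    
                                    
                                    
                                    
                                    
                                    
                                    


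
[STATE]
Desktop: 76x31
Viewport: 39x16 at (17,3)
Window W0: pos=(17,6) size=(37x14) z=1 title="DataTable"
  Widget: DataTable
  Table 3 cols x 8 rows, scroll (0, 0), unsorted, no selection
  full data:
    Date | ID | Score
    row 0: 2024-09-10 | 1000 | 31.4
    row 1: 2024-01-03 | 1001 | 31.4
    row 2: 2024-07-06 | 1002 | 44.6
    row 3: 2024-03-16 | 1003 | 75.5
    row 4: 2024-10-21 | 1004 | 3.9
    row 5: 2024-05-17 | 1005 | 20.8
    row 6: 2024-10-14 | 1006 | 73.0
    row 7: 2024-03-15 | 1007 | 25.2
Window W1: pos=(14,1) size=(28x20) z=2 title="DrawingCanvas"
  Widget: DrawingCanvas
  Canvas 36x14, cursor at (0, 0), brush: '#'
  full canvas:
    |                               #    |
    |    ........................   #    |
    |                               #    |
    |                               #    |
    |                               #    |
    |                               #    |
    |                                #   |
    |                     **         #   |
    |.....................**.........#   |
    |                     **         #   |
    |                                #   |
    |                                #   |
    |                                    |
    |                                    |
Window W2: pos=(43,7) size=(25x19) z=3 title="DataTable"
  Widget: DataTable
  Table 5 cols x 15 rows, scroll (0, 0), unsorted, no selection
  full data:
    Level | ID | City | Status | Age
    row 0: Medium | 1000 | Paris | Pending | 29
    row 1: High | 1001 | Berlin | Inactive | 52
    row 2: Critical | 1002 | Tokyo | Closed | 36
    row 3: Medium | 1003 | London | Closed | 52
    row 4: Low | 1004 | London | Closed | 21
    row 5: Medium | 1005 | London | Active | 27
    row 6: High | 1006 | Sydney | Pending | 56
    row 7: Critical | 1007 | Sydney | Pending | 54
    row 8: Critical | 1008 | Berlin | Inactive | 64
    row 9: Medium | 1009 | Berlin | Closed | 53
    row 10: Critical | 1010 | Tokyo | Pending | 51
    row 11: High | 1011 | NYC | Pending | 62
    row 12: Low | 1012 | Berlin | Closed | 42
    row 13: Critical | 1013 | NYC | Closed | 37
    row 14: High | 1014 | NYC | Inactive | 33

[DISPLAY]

────────────────────────┨              
                        ┃              
  ......................┃              
                        ┃━━━━━━━━━━━┓  
                        ┃ ┏━━━━━━━━━━━━
                        ┃─┃ DataTable  
                        ┃ ┠────────────
                        ┃ ┃Level   │ID 
                   **   ┃ ┃────────┼───
...................**...┃ ┃Medium  │100
                   **   ┃ ┃High    │100
                        ┃ ┃Critical│100
                        ┃ ┃Medium  │100
                        ┃ ┃Low     │100
                        ┃ ┃Medium  │100
                        ┃ ┃High    │100


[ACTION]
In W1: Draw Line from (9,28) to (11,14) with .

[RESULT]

────────────────────────┨              
                        ┃              
  ......................┃              
                        ┃━━━━━━━━━━━┓  
                        ┃ ┏━━━━━━━━━━━━
                        ┃─┃ DataTable  
                        ┃ ┠────────────
                        ┃ ┃Level   │ID 
                   **   ┃ ┃────────┼───
...................**...┃ ┃Medium  │100
                   **  .┃ ┃High    │100
                ....... ┃ ┃Critical│100
            ....        ┃ ┃Medium  │100
                        ┃ ┃Low     │100
                        ┃ ┃Medium  │100
                        ┃ ┃High    │100


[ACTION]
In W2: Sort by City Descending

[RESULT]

────────────────────────┨              
                        ┃              
  ......................┃              
                        ┃━━━━━━━━━━━┓  
                        ┃ ┏━━━━━━━━━━━━
                        ┃─┃ DataTable  
                        ┃ ┠────────────
                        ┃ ┃Level   │ID 
                   **   ┃ ┃────────┼───
...................**...┃ ┃Critical│100
                   **  .┃ ┃Critical│101
                ....... ┃ ┃High    │100
            ....        ┃ ┃Critical│100
                        ┃ ┃Medium  │100
                        ┃ ┃High    │101
                        ┃ ┃Critical│101


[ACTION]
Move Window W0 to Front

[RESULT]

────────────────────────┨              
                        ┃              
  ......................┃              
┏━━━━━━━━━━━━━━━━━━━━━━━━━━━━━━━━━━━┓  
┃ DataTable                         ┃━━
┠───────────────────────────────────┨  
┃Date      │ID  │Score              ┃──
┃──────────┼────┼─────              ┃D 
┃2024-09-10│1000│31.4               ┃──
┃2024-01-03│1001│31.4               ┃00
┃2024-07-06│1002│44.6               ┃01
┃2024-03-16│1003│75.5               ┃00
┃2024-10-21│1004│3.9                ┃00
┃2024-05-17│1005│20.8               ┃00
┃2024-10-14│1006│73.0               ┃01
┃2024-03-15│1007│25.2               ┃01


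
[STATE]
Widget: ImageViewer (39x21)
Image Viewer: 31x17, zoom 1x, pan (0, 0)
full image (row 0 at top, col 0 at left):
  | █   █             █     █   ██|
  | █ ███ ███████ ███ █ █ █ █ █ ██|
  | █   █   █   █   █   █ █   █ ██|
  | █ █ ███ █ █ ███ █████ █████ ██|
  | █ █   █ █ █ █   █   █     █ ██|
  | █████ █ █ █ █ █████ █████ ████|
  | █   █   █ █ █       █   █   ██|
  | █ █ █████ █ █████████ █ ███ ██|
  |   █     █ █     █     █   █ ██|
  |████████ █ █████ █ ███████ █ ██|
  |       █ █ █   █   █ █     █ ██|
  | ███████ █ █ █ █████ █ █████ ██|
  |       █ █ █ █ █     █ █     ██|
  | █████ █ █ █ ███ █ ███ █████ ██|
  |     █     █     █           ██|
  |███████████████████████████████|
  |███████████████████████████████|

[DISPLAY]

 █   █             █     █   ██        
 █ ███ ███████ ███ █ █ █ █ █ ██        
 █   █   █   █   █   █ █   █ ██        
 █ █ ███ █ █ ███ █████ █████ ██        
 █ █   █ █ █ █   █   █     █ ██        
 █████ █ █ █ █ █████ █████ ████        
 █   █   █ █ █       █   █   ██        
 █ █ █████ █ █████████ █ ███ ██        
   █     █ █     █     █   █ ██        
████████ █ █████ █ ███████ █ ██        
       █ █ █   █   █ █     █ ██        
 ███████ █ █ █ █████ █ █████ ██        
       █ █ █ █ █     █ █     ██        
 █████ █ █ █ ███ █ ███ █████ ██        
     █     █     █           ██        
███████████████████████████████        
███████████████████████████████        
                                       
                                       
                                       
                                       


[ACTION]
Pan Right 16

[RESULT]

   █     █   ██                        
██ █ █ █ █ █ ██                        
 █   █ █   █ ██                        
 █████ █████ ██                        
 █   █     █ ██                        
████ █████ ████                        
     █   █   ██                        
██████ █ ███ ██                        
 █     █   █ ██                        
 █ ███████ █ ██                        
   █ █     █ ██                        
████ █ █████ ██                        
     █ █     ██                        
 █ ███ █████ ██                        
 █           ██                        
███████████████                        
███████████████                        
                                       
                                       
                                       
                                       


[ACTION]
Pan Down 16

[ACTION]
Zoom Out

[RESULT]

███████████████                        
                                       
                                       
                                       
                                       
                                       
                                       
                                       
                                       
                                       
                                       
                                       
                                       
                                       
                                       
                                       
                                       
                                       
                                       
                                       
                                       


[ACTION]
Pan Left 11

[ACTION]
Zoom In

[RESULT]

 ██          ██  ██          ██        
 ██          ██  ██          ██        
███████████  ██  ██████████  ██  ██████
███████████  ██  ██████████  ██  ██████
         ██  ██  ██      ██      ██  ██
         ██  ██  ██      ██      ██  ██
███████████  ██  ██  ██  ██████████  ██
███████████  ██  ██  ██  ██████████  ██
         ██  ██  ██  ██  ██          ██
         ██  ██  ██  ██  ██          ██
███████  ██  ██  ██  ██████  ██  ██████
███████  ██  ██  ██  ██████  ██  ██████
     ██          ██          ██        
     ██          ██          ██        
███████████████████████████████████████
███████████████████████████████████████
███████████████████████████████████████
███████████████████████████████████████
                                       
                                       
                                       


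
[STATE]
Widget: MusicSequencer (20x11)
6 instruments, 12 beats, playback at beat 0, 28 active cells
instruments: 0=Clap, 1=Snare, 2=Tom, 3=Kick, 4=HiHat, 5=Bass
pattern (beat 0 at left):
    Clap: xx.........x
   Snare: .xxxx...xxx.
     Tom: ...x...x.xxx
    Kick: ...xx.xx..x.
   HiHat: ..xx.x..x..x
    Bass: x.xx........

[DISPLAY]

      ▼12345678901  
  Clap██·········█  
 Snare·████···███·  
   Tom···█···█·███  
  Kick···██·██··█·  
 HiHat··██·█··█··█  
  Bass█·██········  
                    
                    
                    
                    


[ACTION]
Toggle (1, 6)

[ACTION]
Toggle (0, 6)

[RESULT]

      ▼12345678901  
  Clap██····█····█  
 Snare·████·█·███·  
   Tom···█···█·███  
  Kick···██·██··█·  
 HiHat··██·█··█··█  
  Bass█·██········  
                    
                    
                    
                    


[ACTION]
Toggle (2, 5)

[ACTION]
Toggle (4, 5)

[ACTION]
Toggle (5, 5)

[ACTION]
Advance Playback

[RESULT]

      0▼2345678901  
  Clap██····█····█  
 Snare·████·█·███·  
   Tom···█·█·█·███  
  Kick···██·██··█·  
 HiHat··██····█··█  
  Bass█·██·█······  
                    
                    
                    
                    


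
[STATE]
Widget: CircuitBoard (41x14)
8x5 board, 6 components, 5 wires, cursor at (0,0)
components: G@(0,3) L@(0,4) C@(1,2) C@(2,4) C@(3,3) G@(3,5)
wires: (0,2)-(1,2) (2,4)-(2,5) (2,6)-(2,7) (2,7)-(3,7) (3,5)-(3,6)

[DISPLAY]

   0 1 2 3 4 5 6 7                       
0  [.]      ·   G   L                    
            │                            
1           C                            
                                         
2                   C ─ ·   · ─ ·        
                                │        
3               C       G ─ ·   ·        
                                         
4                                        
Cursor: (0,0)                            
                                         
                                         
                                         


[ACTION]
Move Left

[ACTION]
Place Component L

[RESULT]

   0 1 2 3 4 5 6 7                       
0  [L]      ·   G   L                    
            │                            
1           C                            
                                         
2                   C ─ ·   · ─ ·        
                                │        
3               C       G ─ ·   ·        
                                         
4                                        
Cursor: (0,0)                            
                                         
                                         
                                         


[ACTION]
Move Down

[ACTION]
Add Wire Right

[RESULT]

   0 1 2 3 4 5 6 7                       
0   L       ·   G   L                    
            │                            
1  [.]─ ·   C                            
                                         
2                   C ─ ·   · ─ ·        
                                │        
3               C       G ─ ·   ·        
                                         
4                                        
Cursor: (1,0)                            
                                         
                                         
                                         


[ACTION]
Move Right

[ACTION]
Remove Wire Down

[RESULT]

   0 1 2 3 4 5 6 7                       
0   L       ·   G   L                    
            │                            
1   · ─[.]  C                            
                                         
2                   C ─ ·   · ─ ·        
                                │        
3               C       G ─ ·   ·        
                                         
4                                        
Cursor: (1,1)                            
                                         
                                         
                                         
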